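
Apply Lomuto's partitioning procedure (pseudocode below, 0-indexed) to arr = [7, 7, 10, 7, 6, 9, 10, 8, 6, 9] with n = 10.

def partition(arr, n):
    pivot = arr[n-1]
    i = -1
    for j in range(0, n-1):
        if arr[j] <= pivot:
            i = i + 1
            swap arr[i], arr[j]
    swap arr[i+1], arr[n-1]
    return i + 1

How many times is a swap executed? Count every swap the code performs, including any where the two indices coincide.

pivot = arr[9] = 9; i = -1
j=0: arr[0]=7 ≤ 9 → i=0, swap arr[0],arr[0] (no change) → [7, 7, 10, 7, 6, 9, 10, 8, 6, 9]
j=1: arr[1]=7 ≤ 9 → i=1, swap arr[1],arr[1] (no change) → [7, 7, 10, 7, 6, 9, 10, 8, 6, 9]
j=2: arr[2]=10 > 9 → no swap
j=3: arr[3]=7 ≤ 9 → i=2, swap arr[2],arr[3] → [7, 7, 7, 10, 6, 9, 10, 8, 6, 9]
j=4: arr[4]=6 ≤ 9 → i=3, swap arr[3],arr[4] → [7, 7, 7, 6, 10, 9, 10, 8, 6, 9]
j=5: arr[5]=9 ≤ 9 → i=4, swap arr[4],arr[5] → [7, 7, 7, 6, 9, 10, 10, 8, 6, 9]
j=6: arr[6]=10 > 9 → no swap
j=7: arr[7]=8 ≤ 9 → i=5, swap arr[5],arr[7] → [7, 7, 7, 6, 9, 8, 10, 10, 6, 9]
j=8: arr[8]=6 ≤ 9 → i=6, swap arr[6],arr[8] → [7, 7, 7, 6, 9, 8, 6, 10, 10, 9]
final swap arr[7],arr[9] → [7, 7, 7, 6, 9, 8, 6, 9, 10, 10]; return 7

8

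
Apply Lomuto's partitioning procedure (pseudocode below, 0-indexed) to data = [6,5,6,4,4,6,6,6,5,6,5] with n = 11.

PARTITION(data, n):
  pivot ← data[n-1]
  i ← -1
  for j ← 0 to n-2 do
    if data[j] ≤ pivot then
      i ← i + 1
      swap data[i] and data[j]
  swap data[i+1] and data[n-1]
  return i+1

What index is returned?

pivot=5, i=-1
j=0: 6>5, skip
j=1: 5≤5, i=0, swap(0,1) ⇒ [5,6,6,4,4,6,6,6,5,6,5]
j=2: 6>5, skip
j=3: 4≤5, i=1, swap(1,3) ⇒ [5,4,6,6,4,6,6,6,5,6,5]
j=4: 4≤5, i=2, swap(2,4) ⇒ [5,4,4,6,6,6,6,6,5,6,5]
j=5: 6>5, skip
j=6: 6>5, skip
j=7: 6>5, skip
j=8: 5≤5, i=3, swap(3,8) ⇒ [5,4,4,5,6,6,6,6,6,6,5]
j=9: 6>5, skip
swap(4,10) ⇒ [5,4,4,5,5,6,6,6,6,6,6]; return 4

4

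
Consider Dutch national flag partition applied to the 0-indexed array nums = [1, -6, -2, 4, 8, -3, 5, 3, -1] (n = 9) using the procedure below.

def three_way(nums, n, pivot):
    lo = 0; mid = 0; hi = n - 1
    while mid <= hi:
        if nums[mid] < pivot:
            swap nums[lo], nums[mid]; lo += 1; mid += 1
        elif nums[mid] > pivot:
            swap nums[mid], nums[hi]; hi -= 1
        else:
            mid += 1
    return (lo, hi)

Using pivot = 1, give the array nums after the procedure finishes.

[-6, -2, -1, -3, 1, 5, 3, 8, 4]

lo=0 mid=0 hi=8
1=1: mid=1
-6<1: swap(0,1), lo=1 mid=2 ⇒ [-6, 1, -2, 4, 8, -3, 5, 3, -1]
-2<1: swap(1,2), lo=2 mid=3 ⇒ [-6, -2, 1, 4, 8, -3, 5, 3, -1]
4>1: swap(3,8), hi=7 ⇒ [-6, -2, 1, -1, 8, -3, 5, 3, 4]
-1<1: swap(2,3), lo=3 mid=4 ⇒ [-6, -2, -1, 1, 8, -3, 5, 3, 4]
8>1: swap(4,7), hi=6 ⇒ [-6, -2, -1, 1, 3, -3, 5, 8, 4]
3>1: swap(4,6), hi=5 ⇒ [-6, -2, -1, 1, 5, -3, 3, 8, 4]
5>1: swap(4,5), hi=4 ⇒ [-6, -2, -1, 1, -3, 5, 3, 8, 4]
-3<1: swap(3,4), lo=4 mid=5 ⇒ [-6, -2, -1, -3, 1, 5, 3, 8, 4]
done. lo=4 hi=4; nums=[-6, -2, -1, -3, 1, 5, 3, 8, 4]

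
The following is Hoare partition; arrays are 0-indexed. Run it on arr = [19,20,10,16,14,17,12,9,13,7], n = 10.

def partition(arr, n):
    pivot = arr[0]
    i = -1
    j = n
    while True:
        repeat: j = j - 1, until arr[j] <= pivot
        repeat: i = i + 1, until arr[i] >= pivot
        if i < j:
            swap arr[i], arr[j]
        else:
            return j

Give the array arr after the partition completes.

pivot=19
j stops at 9 (7), i stops at 0 (19); swap ⇒ [7,20,10,16,14,17,12,9,13,19]
j stops at 8 (13), i stops at 1 (20); swap ⇒ [7,13,10,16,14,17,12,9,20,19]
j stops at 7, i stops at 8; i≥j ⇒ return 7. arr=[7,13,10,16,14,17,12,9,20,19]

[7,13,10,16,14,17,12,9,20,19]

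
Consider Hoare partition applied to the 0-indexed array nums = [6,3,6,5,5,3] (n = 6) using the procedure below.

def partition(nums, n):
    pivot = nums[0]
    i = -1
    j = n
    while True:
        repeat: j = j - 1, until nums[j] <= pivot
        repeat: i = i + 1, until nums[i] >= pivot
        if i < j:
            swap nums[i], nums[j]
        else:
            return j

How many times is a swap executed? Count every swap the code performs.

2

pivot = nums[0] = 6; i = -1, j = 6
j→5 (nums[5]=3≤6), i→0 (nums[0]=6≥6); i<j, swap → [3,3,6,5,5,6]
j→4 (nums[4]=5≤6), i→2 (nums[2]=6≥6); i<j, swap → [3,3,5,5,6,6]
j→3, i→4; i≥j, return j=3. nums = [3,3,5,5,6,6]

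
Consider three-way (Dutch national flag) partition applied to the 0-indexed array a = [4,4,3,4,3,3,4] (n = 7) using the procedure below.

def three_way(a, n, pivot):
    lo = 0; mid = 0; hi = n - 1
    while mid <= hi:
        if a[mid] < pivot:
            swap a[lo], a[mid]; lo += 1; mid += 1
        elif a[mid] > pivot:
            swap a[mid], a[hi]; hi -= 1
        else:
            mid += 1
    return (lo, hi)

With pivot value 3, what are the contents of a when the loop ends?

pivot = 3; lo=0, mid=0, hi=6
a[mid]=4>3: swap a[0],a[6]; hi=5 → [4,4,3,4,3,3,4]
a[mid]=4>3: swap a[0],a[5]; hi=4 → [3,4,3,4,3,4,4]
a[mid]=3=3: mid=1
a[mid]=4>3: swap a[1],a[4]; hi=3 → [3,3,3,4,4,4,4]
a[mid]=3=3: mid=2
a[mid]=3=3: mid=3
a[mid]=4>3: swap a[3],a[3]; hi=2 → [3,3,3,4,4,4,4]
end: lo=0, hi=2; a = [3,3,3,4,4,4,4]

[3,3,3,4,4,4,4]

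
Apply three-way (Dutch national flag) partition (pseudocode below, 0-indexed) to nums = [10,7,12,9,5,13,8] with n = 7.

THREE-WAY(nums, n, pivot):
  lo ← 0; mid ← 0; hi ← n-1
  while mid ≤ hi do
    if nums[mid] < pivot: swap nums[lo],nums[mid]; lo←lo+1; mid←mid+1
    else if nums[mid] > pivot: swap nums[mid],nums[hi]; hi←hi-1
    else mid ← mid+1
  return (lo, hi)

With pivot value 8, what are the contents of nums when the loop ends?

[7,5,8,9,13,12,10]

lo=0 mid=0 hi=6
10>8: swap(0,6), hi=5 ⇒ [8,7,12,9,5,13,10]
8=8: mid=1
7<8: swap(0,1), lo=1 mid=2 ⇒ [7,8,12,9,5,13,10]
12>8: swap(2,5), hi=4 ⇒ [7,8,13,9,5,12,10]
13>8: swap(2,4), hi=3 ⇒ [7,8,5,9,13,12,10]
5<8: swap(1,2), lo=2 mid=3 ⇒ [7,5,8,9,13,12,10]
9>8: swap(3,3), hi=2 ⇒ [7,5,8,9,13,12,10]
done. lo=2 hi=2; nums=[7,5,8,9,13,12,10]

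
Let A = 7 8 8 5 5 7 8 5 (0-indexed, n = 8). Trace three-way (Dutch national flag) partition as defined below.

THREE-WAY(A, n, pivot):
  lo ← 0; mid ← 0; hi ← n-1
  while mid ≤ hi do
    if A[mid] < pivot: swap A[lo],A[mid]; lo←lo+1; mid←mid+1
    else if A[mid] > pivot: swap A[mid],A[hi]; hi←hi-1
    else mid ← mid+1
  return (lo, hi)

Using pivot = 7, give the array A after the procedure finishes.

pivot = 7; lo=0, mid=0, hi=7
A[mid]=7=7: mid=1
A[mid]=8>7: swap A[1],A[7]; hi=6 → 7 5 8 5 5 7 8 8
A[mid]=5<7: swap A[0],A[1]; lo=1,mid=2 → 5 7 8 5 5 7 8 8
A[mid]=8>7: swap A[2],A[6]; hi=5 → 5 7 8 5 5 7 8 8
A[mid]=8>7: swap A[2],A[5]; hi=4 → 5 7 7 5 5 8 8 8
A[mid]=7=7: mid=3
A[mid]=5<7: swap A[1],A[3]; lo=2,mid=4 → 5 5 7 7 5 8 8 8
A[mid]=5<7: swap A[2],A[4]; lo=3,mid=5 → 5 5 5 7 7 8 8 8
end: lo=3, hi=4; A = 5 5 5 7 7 8 8 8

5 5 5 7 7 8 8 8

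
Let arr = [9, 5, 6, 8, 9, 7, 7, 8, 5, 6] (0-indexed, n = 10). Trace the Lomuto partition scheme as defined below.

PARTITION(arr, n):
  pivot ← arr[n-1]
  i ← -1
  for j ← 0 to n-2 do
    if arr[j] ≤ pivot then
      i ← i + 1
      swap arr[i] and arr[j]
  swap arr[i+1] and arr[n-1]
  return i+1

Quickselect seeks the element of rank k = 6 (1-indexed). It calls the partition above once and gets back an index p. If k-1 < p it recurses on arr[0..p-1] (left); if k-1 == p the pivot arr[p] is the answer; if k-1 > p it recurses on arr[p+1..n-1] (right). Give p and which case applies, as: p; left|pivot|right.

3; right

pivot=6, i=-1
j=0: 9>6, skip
j=1: 5≤6, i=0, swap(0,1) ⇒ [5, 9, 6, 8, 9, 7, 7, 8, 5, 6]
j=2: 6≤6, i=1, swap(1,2) ⇒ [5, 6, 9, 8, 9, 7, 7, 8, 5, 6]
j=3: 8>6, skip
j=4: 9>6, skip
j=5: 7>6, skip
j=6: 7>6, skip
j=7: 8>6, skip
j=8: 5≤6, i=2, swap(2,8) ⇒ [5, 6, 5, 8, 9, 7, 7, 8, 9, 6]
swap(3,9) ⇒ [5, 6, 5, 6, 9, 7, 7, 8, 9, 8]; return 3
p = 3; k-1 = 5 > 3 ⇒ right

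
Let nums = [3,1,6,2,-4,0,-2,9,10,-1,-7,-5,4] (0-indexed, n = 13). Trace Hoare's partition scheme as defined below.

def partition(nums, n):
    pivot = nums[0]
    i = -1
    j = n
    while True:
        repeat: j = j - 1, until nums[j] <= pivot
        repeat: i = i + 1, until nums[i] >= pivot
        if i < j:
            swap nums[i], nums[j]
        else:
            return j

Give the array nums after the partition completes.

pivot=3
j stops at 11 (-5), i stops at 0 (3); swap ⇒ [-5,1,6,2,-4,0,-2,9,10,-1,-7,3,4]
j stops at 10 (-7), i stops at 2 (6); swap ⇒ [-5,1,-7,2,-4,0,-2,9,10,-1,6,3,4]
j stops at 9 (-1), i stops at 7 (9); swap ⇒ [-5,1,-7,2,-4,0,-2,-1,10,9,6,3,4]
j stops at 7, i stops at 8; i≥j ⇒ return 7. nums=[-5,1,-7,2,-4,0,-2,-1,10,9,6,3,4]

[-5,1,-7,2,-4,0,-2,-1,10,9,6,3,4]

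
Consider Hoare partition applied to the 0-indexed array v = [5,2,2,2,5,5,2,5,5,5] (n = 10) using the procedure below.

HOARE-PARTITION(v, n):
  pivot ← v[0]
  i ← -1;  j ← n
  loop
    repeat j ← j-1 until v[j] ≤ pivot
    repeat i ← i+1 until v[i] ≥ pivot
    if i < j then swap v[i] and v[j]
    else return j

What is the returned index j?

6

pivot=5
j stops at 9 (5), i stops at 0 (5); swap ⇒ [5,2,2,2,5,5,2,5,5,5]
j stops at 8 (5), i stops at 4 (5); swap ⇒ [5,2,2,2,5,5,2,5,5,5]
j stops at 7 (5), i stops at 5 (5); swap ⇒ [5,2,2,2,5,5,2,5,5,5]
j stops at 6, i stops at 7; i≥j ⇒ return 6. v=[5,2,2,2,5,5,2,5,5,5]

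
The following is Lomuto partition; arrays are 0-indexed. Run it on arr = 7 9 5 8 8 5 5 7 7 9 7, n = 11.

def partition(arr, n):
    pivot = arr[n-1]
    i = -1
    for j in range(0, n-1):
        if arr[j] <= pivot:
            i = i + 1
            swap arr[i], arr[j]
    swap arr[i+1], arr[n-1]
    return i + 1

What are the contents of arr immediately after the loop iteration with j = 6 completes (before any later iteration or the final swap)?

pivot=7, i=-1
j=0: 7≤7, i=0, swap(0,0) ⇒ 7 9 5 8 8 5 5 7 7 9 7
j=1: 9>7, skip
j=2: 5≤7, i=1, swap(1,2) ⇒ 7 5 9 8 8 5 5 7 7 9 7
j=3: 8>7, skip
j=4: 8>7, skip
j=5: 5≤7, i=2, swap(2,5) ⇒ 7 5 5 8 8 9 5 7 7 9 7
j=6: 5≤7, i=3, swap(3,6) ⇒ 7 5 5 5 8 9 8 7 7 9 7
(after j=6) arr = 7 5 5 5 8 9 8 7 7 9 7

7 5 5 5 8 9 8 7 7 9 7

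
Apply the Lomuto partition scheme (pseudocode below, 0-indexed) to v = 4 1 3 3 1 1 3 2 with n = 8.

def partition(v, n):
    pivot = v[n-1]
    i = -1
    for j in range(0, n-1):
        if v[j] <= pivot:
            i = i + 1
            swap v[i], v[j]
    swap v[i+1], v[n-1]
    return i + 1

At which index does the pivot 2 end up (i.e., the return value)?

3

pivot = v[7] = 2; i = -1
j=0: v[0]=4 > 2 → no swap
j=1: v[1]=1 ≤ 2 → i=0, swap v[0],v[1] → 1 4 3 3 1 1 3 2
j=2: v[2]=3 > 2 → no swap
j=3: v[3]=3 > 2 → no swap
j=4: v[4]=1 ≤ 2 → i=1, swap v[1],v[4] → 1 1 3 3 4 1 3 2
j=5: v[5]=1 ≤ 2 → i=2, swap v[2],v[5] → 1 1 1 3 4 3 3 2
j=6: v[6]=3 > 2 → no swap
final swap v[3],v[7] → 1 1 1 2 4 3 3 3; return 3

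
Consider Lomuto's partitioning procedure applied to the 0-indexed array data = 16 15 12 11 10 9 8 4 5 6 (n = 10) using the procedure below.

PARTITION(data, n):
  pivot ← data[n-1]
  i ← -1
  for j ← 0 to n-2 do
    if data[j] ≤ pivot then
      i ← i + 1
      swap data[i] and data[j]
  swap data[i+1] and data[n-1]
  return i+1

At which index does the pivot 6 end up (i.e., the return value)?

pivot=6, i=-1
j=0: 16>6, skip
j=1: 15>6, skip
j=2: 12>6, skip
j=3: 11>6, skip
j=4: 10>6, skip
j=5: 9>6, skip
j=6: 8>6, skip
j=7: 4≤6, i=0, swap(0,7) ⇒ 4 15 12 11 10 9 8 16 5 6
j=8: 5≤6, i=1, swap(1,8) ⇒ 4 5 12 11 10 9 8 16 15 6
swap(2,9) ⇒ 4 5 6 11 10 9 8 16 15 12; return 2

2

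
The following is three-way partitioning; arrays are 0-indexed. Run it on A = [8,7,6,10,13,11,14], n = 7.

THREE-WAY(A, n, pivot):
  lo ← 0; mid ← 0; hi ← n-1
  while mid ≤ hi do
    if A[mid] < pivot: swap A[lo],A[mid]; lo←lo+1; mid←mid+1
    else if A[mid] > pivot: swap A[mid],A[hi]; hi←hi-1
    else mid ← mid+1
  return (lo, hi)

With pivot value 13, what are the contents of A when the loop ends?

pivot = 13; lo=0, mid=0, hi=6
A[mid]=8<13: swap A[0],A[0]; lo=1,mid=1 → [8,7,6,10,13,11,14]
A[mid]=7<13: swap A[1],A[1]; lo=2,mid=2 → [8,7,6,10,13,11,14]
A[mid]=6<13: swap A[2],A[2]; lo=3,mid=3 → [8,7,6,10,13,11,14]
A[mid]=10<13: swap A[3],A[3]; lo=4,mid=4 → [8,7,6,10,13,11,14]
A[mid]=13=13: mid=5
A[mid]=11<13: swap A[4],A[5]; lo=5,mid=6 → [8,7,6,10,11,13,14]
A[mid]=14>13: swap A[6],A[6]; hi=5 → [8,7,6,10,11,13,14]
end: lo=5, hi=5; A = [8,7,6,10,11,13,14]

[8,7,6,10,11,13,14]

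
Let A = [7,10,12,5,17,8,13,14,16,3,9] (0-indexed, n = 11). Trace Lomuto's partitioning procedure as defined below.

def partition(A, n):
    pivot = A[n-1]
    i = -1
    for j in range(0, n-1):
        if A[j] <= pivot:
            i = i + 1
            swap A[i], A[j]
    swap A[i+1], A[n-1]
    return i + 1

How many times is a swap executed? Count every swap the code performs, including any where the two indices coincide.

5

pivot=9, i=-1
j=0: 7≤9, i=0, swap(0,0) ⇒ [7,10,12,5,17,8,13,14,16,3,9]
j=1: 10>9, skip
j=2: 12>9, skip
j=3: 5≤9, i=1, swap(1,3) ⇒ [7,5,12,10,17,8,13,14,16,3,9]
j=4: 17>9, skip
j=5: 8≤9, i=2, swap(2,5) ⇒ [7,5,8,10,17,12,13,14,16,3,9]
j=6: 13>9, skip
j=7: 14>9, skip
j=8: 16>9, skip
j=9: 3≤9, i=3, swap(3,9) ⇒ [7,5,8,3,17,12,13,14,16,10,9]
swap(4,10) ⇒ [7,5,8,3,9,12,13,14,16,10,17]; return 4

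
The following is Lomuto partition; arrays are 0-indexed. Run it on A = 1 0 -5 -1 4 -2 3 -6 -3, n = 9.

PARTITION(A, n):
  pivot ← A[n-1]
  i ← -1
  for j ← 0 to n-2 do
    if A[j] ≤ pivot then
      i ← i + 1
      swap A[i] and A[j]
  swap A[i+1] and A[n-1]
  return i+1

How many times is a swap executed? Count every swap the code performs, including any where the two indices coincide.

pivot = A[8] = -3; i = -1
j=0: A[0]=1 > -3 → no swap
j=1: A[1]=0 > -3 → no swap
j=2: A[2]=-5 ≤ -3 → i=0, swap A[0],A[2] → -5 0 1 -1 4 -2 3 -6 -3
j=3: A[3]=-1 > -3 → no swap
j=4: A[4]=4 > -3 → no swap
j=5: A[5]=-2 > -3 → no swap
j=6: A[6]=3 > -3 → no swap
j=7: A[7]=-6 ≤ -3 → i=1, swap A[1],A[7] → -5 -6 1 -1 4 -2 3 0 -3
final swap A[2],A[8] → -5 -6 -3 -1 4 -2 3 0 1; return 2

3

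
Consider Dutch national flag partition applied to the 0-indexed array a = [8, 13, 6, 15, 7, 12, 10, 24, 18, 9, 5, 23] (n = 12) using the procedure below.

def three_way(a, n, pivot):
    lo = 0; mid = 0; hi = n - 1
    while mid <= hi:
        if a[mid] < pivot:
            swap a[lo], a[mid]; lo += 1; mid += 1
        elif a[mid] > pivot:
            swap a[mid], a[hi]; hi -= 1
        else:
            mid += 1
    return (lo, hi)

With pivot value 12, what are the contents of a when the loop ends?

[8, 5, 6, 9, 7, 10, 12, 18, 24, 15, 23, 13]

pivot = 12; lo=0, mid=0, hi=11
a[mid]=8<12: swap a[0],a[0]; lo=1,mid=1 → [8, 13, 6, 15, 7, 12, 10, 24, 18, 9, 5, 23]
a[mid]=13>12: swap a[1],a[11]; hi=10 → [8, 23, 6, 15, 7, 12, 10, 24, 18, 9, 5, 13]
a[mid]=23>12: swap a[1],a[10]; hi=9 → [8, 5, 6, 15, 7, 12, 10, 24, 18, 9, 23, 13]
a[mid]=5<12: swap a[1],a[1]; lo=2,mid=2 → [8, 5, 6, 15, 7, 12, 10, 24, 18, 9, 23, 13]
a[mid]=6<12: swap a[2],a[2]; lo=3,mid=3 → [8, 5, 6, 15, 7, 12, 10, 24, 18, 9, 23, 13]
a[mid]=15>12: swap a[3],a[9]; hi=8 → [8, 5, 6, 9, 7, 12, 10, 24, 18, 15, 23, 13]
a[mid]=9<12: swap a[3],a[3]; lo=4,mid=4 → [8, 5, 6, 9, 7, 12, 10, 24, 18, 15, 23, 13]
a[mid]=7<12: swap a[4],a[4]; lo=5,mid=5 → [8, 5, 6, 9, 7, 12, 10, 24, 18, 15, 23, 13]
a[mid]=12=12: mid=6
a[mid]=10<12: swap a[5],a[6]; lo=6,mid=7 → [8, 5, 6, 9, 7, 10, 12, 24, 18, 15, 23, 13]
a[mid]=24>12: swap a[7],a[8]; hi=7 → [8, 5, 6, 9, 7, 10, 12, 18, 24, 15, 23, 13]
a[mid]=18>12: swap a[7],a[7]; hi=6 → [8, 5, 6, 9, 7, 10, 12, 18, 24, 15, 23, 13]
end: lo=6, hi=6; a = [8, 5, 6, 9, 7, 10, 12, 18, 24, 15, 23, 13]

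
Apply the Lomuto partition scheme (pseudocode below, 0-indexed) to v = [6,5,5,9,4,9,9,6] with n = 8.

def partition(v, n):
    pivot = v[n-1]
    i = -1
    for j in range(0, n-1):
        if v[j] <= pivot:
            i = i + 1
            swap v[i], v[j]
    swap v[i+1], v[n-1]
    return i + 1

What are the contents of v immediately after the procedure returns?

pivot=6, i=-1
j=0: 6≤6, i=0, swap(0,0) ⇒ [6,5,5,9,4,9,9,6]
j=1: 5≤6, i=1, swap(1,1) ⇒ [6,5,5,9,4,9,9,6]
j=2: 5≤6, i=2, swap(2,2) ⇒ [6,5,5,9,4,9,9,6]
j=3: 9>6, skip
j=4: 4≤6, i=3, swap(3,4) ⇒ [6,5,5,4,9,9,9,6]
j=5: 9>6, skip
j=6: 9>6, skip
swap(4,7) ⇒ [6,5,5,4,6,9,9,9]; return 4

[6,5,5,4,6,9,9,9]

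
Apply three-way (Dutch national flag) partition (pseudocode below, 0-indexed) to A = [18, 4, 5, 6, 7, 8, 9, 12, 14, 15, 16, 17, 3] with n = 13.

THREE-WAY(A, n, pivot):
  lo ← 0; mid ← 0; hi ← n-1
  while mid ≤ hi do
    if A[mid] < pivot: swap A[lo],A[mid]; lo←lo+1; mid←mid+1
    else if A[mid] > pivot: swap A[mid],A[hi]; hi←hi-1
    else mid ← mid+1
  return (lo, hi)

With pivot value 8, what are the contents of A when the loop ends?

[3, 4, 5, 6, 7, 8, 12, 14, 15, 16, 17, 9, 18]

pivot = 8; lo=0, mid=0, hi=12
A[mid]=18>8: swap A[0],A[12]; hi=11 → [3, 4, 5, 6, 7, 8, 9, 12, 14, 15, 16, 17, 18]
A[mid]=3<8: swap A[0],A[0]; lo=1,mid=1 → [3, 4, 5, 6, 7, 8, 9, 12, 14, 15, 16, 17, 18]
A[mid]=4<8: swap A[1],A[1]; lo=2,mid=2 → [3, 4, 5, 6, 7, 8, 9, 12, 14, 15, 16, 17, 18]
A[mid]=5<8: swap A[2],A[2]; lo=3,mid=3 → [3, 4, 5, 6, 7, 8, 9, 12, 14, 15, 16, 17, 18]
A[mid]=6<8: swap A[3],A[3]; lo=4,mid=4 → [3, 4, 5, 6, 7, 8, 9, 12, 14, 15, 16, 17, 18]
A[mid]=7<8: swap A[4],A[4]; lo=5,mid=5 → [3, 4, 5, 6, 7, 8, 9, 12, 14, 15, 16, 17, 18]
A[mid]=8=8: mid=6
A[mid]=9>8: swap A[6],A[11]; hi=10 → [3, 4, 5, 6, 7, 8, 17, 12, 14, 15, 16, 9, 18]
A[mid]=17>8: swap A[6],A[10]; hi=9 → [3, 4, 5, 6, 7, 8, 16, 12, 14, 15, 17, 9, 18]
A[mid]=16>8: swap A[6],A[9]; hi=8 → [3, 4, 5, 6, 7, 8, 15, 12, 14, 16, 17, 9, 18]
A[mid]=15>8: swap A[6],A[8]; hi=7 → [3, 4, 5, 6, 7, 8, 14, 12, 15, 16, 17, 9, 18]
A[mid]=14>8: swap A[6],A[7]; hi=6 → [3, 4, 5, 6, 7, 8, 12, 14, 15, 16, 17, 9, 18]
A[mid]=12>8: swap A[6],A[6]; hi=5 → [3, 4, 5, 6, 7, 8, 12, 14, 15, 16, 17, 9, 18]
end: lo=5, hi=5; A = [3, 4, 5, 6, 7, 8, 12, 14, 15, 16, 17, 9, 18]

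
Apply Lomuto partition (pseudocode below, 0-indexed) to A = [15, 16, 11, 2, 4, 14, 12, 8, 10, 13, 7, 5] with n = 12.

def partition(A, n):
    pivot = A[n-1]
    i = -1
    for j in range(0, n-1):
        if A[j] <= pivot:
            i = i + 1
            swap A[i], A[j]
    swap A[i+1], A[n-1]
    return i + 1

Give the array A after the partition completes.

[2, 4, 5, 15, 16, 14, 12, 8, 10, 13, 7, 11]

pivot = A[11] = 5; i = -1
j=0: A[0]=15 > 5 → no swap
j=1: A[1]=16 > 5 → no swap
j=2: A[2]=11 > 5 → no swap
j=3: A[3]=2 ≤ 5 → i=0, swap A[0],A[3] → [2, 16, 11, 15, 4, 14, 12, 8, 10, 13, 7, 5]
j=4: A[4]=4 ≤ 5 → i=1, swap A[1],A[4] → [2, 4, 11, 15, 16, 14, 12, 8, 10, 13, 7, 5]
j=5: A[5]=14 > 5 → no swap
j=6: A[6]=12 > 5 → no swap
j=7: A[7]=8 > 5 → no swap
j=8: A[8]=10 > 5 → no swap
j=9: A[9]=13 > 5 → no swap
j=10: A[10]=7 > 5 → no swap
final swap A[2],A[11] → [2, 4, 5, 15, 16, 14, 12, 8, 10, 13, 7, 11]; return 2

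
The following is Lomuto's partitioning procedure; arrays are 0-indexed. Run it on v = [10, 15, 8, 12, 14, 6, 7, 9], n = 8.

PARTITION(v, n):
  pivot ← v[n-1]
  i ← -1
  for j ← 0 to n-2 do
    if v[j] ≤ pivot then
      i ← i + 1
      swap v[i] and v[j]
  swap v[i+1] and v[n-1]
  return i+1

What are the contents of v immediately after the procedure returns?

[8, 6, 7, 9, 14, 15, 10, 12]

pivot=9, i=-1
j=0: 10>9, skip
j=1: 15>9, skip
j=2: 8≤9, i=0, swap(0,2) ⇒ [8, 15, 10, 12, 14, 6, 7, 9]
j=3: 12>9, skip
j=4: 14>9, skip
j=5: 6≤9, i=1, swap(1,5) ⇒ [8, 6, 10, 12, 14, 15, 7, 9]
j=6: 7≤9, i=2, swap(2,6) ⇒ [8, 6, 7, 12, 14, 15, 10, 9]
swap(3,7) ⇒ [8, 6, 7, 9, 14, 15, 10, 12]; return 3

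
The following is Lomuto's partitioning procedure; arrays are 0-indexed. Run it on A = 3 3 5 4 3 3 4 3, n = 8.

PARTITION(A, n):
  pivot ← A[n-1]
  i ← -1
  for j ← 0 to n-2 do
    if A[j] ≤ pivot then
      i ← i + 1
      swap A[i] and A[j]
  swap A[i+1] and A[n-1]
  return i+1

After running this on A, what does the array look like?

pivot=3, i=-1
j=0: 3≤3, i=0, swap(0,0) ⇒ 3 3 5 4 3 3 4 3
j=1: 3≤3, i=1, swap(1,1) ⇒ 3 3 5 4 3 3 4 3
j=2: 5>3, skip
j=3: 4>3, skip
j=4: 3≤3, i=2, swap(2,4) ⇒ 3 3 3 4 5 3 4 3
j=5: 3≤3, i=3, swap(3,5) ⇒ 3 3 3 3 5 4 4 3
j=6: 4>3, skip
swap(4,7) ⇒ 3 3 3 3 3 4 4 5; return 4

3 3 3 3 3 4 4 5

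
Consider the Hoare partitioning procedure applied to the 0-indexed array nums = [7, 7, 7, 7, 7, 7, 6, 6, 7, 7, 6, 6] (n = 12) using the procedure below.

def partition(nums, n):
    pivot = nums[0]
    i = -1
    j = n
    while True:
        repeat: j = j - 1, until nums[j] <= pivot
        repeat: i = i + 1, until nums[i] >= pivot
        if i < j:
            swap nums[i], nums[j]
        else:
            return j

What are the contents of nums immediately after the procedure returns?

pivot=7
j stops at 11 (6), i stops at 0 (7); swap ⇒ [6, 7, 7, 7, 7, 7, 6, 6, 7, 7, 6, 7]
j stops at 10 (6), i stops at 1 (7); swap ⇒ [6, 6, 7, 7, 7, 7, 6, 6, 7, 7, 7, 7]
j stops at 9 (7), i stops at 2 (7); swap ⇒ [6, 6, 7, 7, 7, 7, 6, 6, 7, 7, 7, 7]
j stops at 8 (7), i stops at 3 (7); swap ⇒ [6, 6, 7, 7, 7, 7, 6, 6, 7, 7, 7, 7]
j stops at 7 (6), i stops at 4 (7); swap ⇒ [6, 6, 7, 7, 6, 7, 6, 7, 7, 7, 7, 7]
j stops at 6 (6), i stops at 5 (7); swap ⇒ [6, 6, 7, 7, 6, 6, 7, 7, 7, 7, 7, 7]
j stops at 5, i stops at 6; i≥j ⇒ return 5. nums=[6, 6, 7, 7, 6, 6, 7, 7, 7, 7, 7, 7]

[6, 6, 7, 7, 6, 6, 7, 7, 7, 7, 7, 7]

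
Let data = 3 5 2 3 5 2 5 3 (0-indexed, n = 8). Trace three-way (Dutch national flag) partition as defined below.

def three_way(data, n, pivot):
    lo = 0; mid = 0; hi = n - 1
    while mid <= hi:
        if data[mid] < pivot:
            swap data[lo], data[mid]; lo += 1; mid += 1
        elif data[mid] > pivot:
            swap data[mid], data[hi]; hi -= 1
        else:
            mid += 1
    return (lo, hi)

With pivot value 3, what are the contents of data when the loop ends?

2 2 3 3 3 5 5 5

pivot = 3; lo=0, mid=0, hi=7
data[mid]=3=3: mid=1
data[mid]=5>3: swap data[1],data[7]; hi=6 → 3 3 2 3 5 2 5 5
data[mid]=3=3: mid=2
data[mid]=2<3: swap data[0],data[2]; lo=1,mid=3 → 2 3 3 3 5 2 5 5
data[mid]=3=3: mid=4
data[mid]=5>3: swap data[4],data[6]; hi=5 → 2 3 3 3 5 2 5 5
data[mid]=5>3: swap data[4],data[5]; hi=4 → 2 3 3 3 2 5 5 5
data[mid]=2<3: swap data[1],data[4]; lo=2,mid=5 → 2 2 3 3 3 5 5 5
end: lo=2, hi=4; data = 2 2 3 3 3 5 5 5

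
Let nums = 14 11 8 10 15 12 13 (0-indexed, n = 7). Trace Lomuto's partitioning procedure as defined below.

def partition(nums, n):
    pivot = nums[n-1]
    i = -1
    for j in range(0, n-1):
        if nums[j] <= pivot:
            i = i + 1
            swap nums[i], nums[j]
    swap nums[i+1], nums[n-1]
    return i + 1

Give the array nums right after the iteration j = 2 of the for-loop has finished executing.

pivot=13, i=-1
j=0: 14>13, skip
j=1: 11≤13, i=0, swap(0,1) ⇒ 11 14 8 10 15 12 13
j=2: 8≤13, i=1, swap(1,2) ⇒ 11 8 14 10 15 12 13
(after j=2) nums = 11 8 14 10 15 12 13

11 8 14 10 15 12 13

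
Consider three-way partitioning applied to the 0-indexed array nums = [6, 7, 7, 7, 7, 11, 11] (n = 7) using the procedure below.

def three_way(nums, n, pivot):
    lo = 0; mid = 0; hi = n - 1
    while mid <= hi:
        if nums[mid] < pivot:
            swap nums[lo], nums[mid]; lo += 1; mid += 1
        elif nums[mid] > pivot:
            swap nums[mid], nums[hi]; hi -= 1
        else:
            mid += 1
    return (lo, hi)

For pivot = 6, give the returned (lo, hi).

(0, 0)

lo=0 mid=0 hi=6
6=6: mid=1
7>6: swap(1,6), hi=5 ⇒ [6, 11, 7, 7, 7, 11, 7]
11>6: swap(1,5), hi=4 ⇒ [6, 11, 7, 7, 7, 11, 7]
11>6: swap(1,4), hi=3 ⇒ [6, 7, 7, 7, 11, 11, 7]
7>6: swap(1,3), hi=2 ⇒ [6, 7, 7, 7, 11, 11, 7]
7>6: swap(1,2), hi=1 ⇒ [6, 7, 7, 7, 11, 11, 7]
7>6: swap(1,1), hi=0 ⇒ [6, 7, 7, 7, 11, 11, 7]
done. lo=0 hi=0; nums=[6, 7, 7, 7, 11, 11, 7]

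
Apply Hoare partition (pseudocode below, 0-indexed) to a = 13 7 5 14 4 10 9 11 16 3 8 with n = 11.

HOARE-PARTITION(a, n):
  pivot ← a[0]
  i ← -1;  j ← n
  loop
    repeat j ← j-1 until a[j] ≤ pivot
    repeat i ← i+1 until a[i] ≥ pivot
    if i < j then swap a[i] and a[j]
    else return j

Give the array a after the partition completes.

pivot = a[0] = 13; i = -1, j = 11
j→10 (a[10]=8≤13), i→0 (a[0]=13≥13); i<j, swap → 8 7 5 14 4 10 9 11 16 3 13
j→9 (a[9]=3≤13), i→3 (a[3]=14≥13); i<j, swap → 8 7 5 3 4 10 9 11 16 14 13
j→7, i→8; i≥j, return j=7. a = 8 7 5 3 4 10 9 11 16 14 13

8 7 5 3 4 10 9 11 16 14 13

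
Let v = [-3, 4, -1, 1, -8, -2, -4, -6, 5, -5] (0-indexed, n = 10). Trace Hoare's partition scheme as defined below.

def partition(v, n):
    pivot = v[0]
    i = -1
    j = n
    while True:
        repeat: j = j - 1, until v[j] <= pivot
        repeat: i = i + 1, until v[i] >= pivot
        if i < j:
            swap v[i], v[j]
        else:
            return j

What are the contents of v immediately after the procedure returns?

[-5, -6, -4, -8, 1, -2, -1, 4, 5, -3]

pivot=-3
j stops at 9 (-5), i stops at 0 (-3); swap ⇒ [-5, 4, -1, 1, -8, -2, -4, -6, 5, -3]
j stops at 7 (-6), i stops at 1 (4); swap ⇒ [-5, -6, -1, 1, -8, -2, -4, 4, 5, -3]
j stops at 6 (-4), i stops at 2 (-1); swap ⇒ [-5, -6, -4, 1, -8, -2, -1, 4, 5, -3]
j stops at 4 (-8), i stops at 3 (1); swap ⇒ [-5, -6, -4, -8, 1, -2, -1, 4, 5, -3]
j stops at 3, i stops at 4; i≥j ⇒ return 3. v=[-5, -6, -4, -8, 1, -2, -1, 4, 5, -3]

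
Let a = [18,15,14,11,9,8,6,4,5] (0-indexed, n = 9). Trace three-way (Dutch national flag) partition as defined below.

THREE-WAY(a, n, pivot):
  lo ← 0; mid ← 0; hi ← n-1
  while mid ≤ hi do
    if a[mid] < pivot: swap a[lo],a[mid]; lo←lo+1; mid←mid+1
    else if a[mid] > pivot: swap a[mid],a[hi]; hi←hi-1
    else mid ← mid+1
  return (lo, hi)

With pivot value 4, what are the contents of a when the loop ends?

[4,14,11,9,8,6,15,5,18]

lo=0 mid=0 hi=8
18>4: swap(0,8), hi=7 ⇒ [5,15,14,11,9,8,6,4,18]
5>4: swap(0,7), hi=6 ⇒ [4,15,14,11,9,8,6,5,18]
4=4: mid=1
15>4: swap(1,6), hi=5 ⇒ [4,6,14,11,9,8,15,5,18]
6>4: swap(1,5), hi=4 ⇒ [4,8,14,11,9,6,15,5,18]
8>4: swap(1,4), hi=3 ⇒ [4,9,14,11,8,6,15,5,18]
9>4: swap(1,3), hi=2 ⇒ [4,11,14,9,8,6,15,5,18]
11>4: swap(1,2), hi=1 ⇒ [4,14,11,9,8,6,15,5,18]
14>4: swap(1,1), hi=0 ⇒ [4,14,11,9,8,6,15,5,18]
done. lo=0 hi=0; a=[4,14,11,9,8,6,15,5,18]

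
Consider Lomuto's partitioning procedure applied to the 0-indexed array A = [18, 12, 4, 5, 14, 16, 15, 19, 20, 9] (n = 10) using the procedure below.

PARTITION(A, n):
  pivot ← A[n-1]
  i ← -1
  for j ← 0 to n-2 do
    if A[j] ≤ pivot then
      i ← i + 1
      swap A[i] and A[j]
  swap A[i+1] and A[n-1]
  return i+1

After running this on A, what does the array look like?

pivot=9, i=-1
j=0: 18>9, skip
j=1: 12>9, skip
j=2: 4≤9, i=0, swap(0,2) ⇒ [4, 12, 18, 5, 14, 16, 15, 19, 20, 9]
j=3: 5≤9, i=1, swap(1,3) ⇒ [4, 5, 18, 12, 14, 16, 15, 19, 20, 9]
j=4: 14>9, skip
j=5: 16>9, skip
j=6: 15>9, skip
j=7: 19>9, skip
j=8: 20>9, skip
swap(2,9) ⇒ [4, 5, 9, 12, 14, 16, 15, 19, 20, 18]; return 2

[4, 5, 9, 12, 14, 16, 15, 19, 20, 18]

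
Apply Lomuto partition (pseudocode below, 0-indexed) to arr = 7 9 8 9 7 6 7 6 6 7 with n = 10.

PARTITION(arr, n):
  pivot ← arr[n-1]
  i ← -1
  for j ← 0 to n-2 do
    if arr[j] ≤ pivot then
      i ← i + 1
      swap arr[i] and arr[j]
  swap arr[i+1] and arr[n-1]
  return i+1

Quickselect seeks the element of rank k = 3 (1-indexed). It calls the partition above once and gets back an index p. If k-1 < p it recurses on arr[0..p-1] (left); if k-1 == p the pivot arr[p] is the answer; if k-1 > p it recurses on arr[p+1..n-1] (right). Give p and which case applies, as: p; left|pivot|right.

6; left

pivot = arr[9] = 7; i = -1
j=0: arr[0]=7 ≤ 7 → i=0, swap arr[0],arr[0] (no change) → 7 9 8 9 7 6 7 6 6 7
j=1: arr[1]=9 > 7 → no swap
j=2: arr[2]=8 > 7 → no swap
j=3: arr[3]=9 > 7 → no swap
j=4: arr[4]=7 ≤ 7 → i=1, swap arr[1],arr[4] → 7 7 8 9 9 6 7 6 6 7
j=5: arr[5]=6 ≤ 7 → i=2, swap arr[2],arr[5] → 7 7 6 9 9 8 7 6 6 7
j=6: arr[6]=7 ≤ 7 → i=3, swap arr[3],arr[6] → 7 7 6 7 9 8 9 6 6 7
j=7: arr[7]=6 ≤ 7 → i=4, swap arr[4],arr[7] → 7 7 6 7 6 8 9 9 6 7
j=8: arr[8]=6 ≤ 7 → i=5, swap arr[5],arr[8] → 7 7 6 7 6 6 9 9 8 7
final swap arr[6],arr[9] → 7 7 6 7 6 6 7 9 8 9; return 6
p = 6; k-1 = 2 < 6 ⇒ left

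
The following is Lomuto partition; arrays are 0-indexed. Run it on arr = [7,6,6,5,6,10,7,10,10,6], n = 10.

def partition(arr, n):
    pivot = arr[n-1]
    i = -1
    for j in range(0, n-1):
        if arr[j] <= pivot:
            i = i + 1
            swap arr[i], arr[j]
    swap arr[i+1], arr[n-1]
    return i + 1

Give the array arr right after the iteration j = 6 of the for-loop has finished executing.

pivot = arr[9] = 6; i = -1
j=0: arr[0]=7 > 6 → no swap
j=1: arr[1]=6 ≤ 6 → i=0, swap arr[0],arr[1] → [6,7,6,5,6,10,7,10,10,6]
j=2: arr[2]=6 ≤ 6 → i=1, swap arr[1],arr[2] → [6,6,7,5,6,10,7,10,10,6]
j=3: arr[3]=5 ≤ 6 → i=2, swap arr[2],arr[3] → [6,6,5,7,6,10,7,10,10,6]
j=4: arr[4]=6 ≤ 6 → i=3, swap arr[3],arr[4] → [6,6,5,6,7,10,7,10,10,6]
j=5: arr[5]=10 > 6 → no swap
j=6: arr[6]=7 > 6 → no swap
(after j=6) arr = [6,6,5,6,7,10,7,10,10,6]

[6,6,5,6,7,10,7,10,10,6]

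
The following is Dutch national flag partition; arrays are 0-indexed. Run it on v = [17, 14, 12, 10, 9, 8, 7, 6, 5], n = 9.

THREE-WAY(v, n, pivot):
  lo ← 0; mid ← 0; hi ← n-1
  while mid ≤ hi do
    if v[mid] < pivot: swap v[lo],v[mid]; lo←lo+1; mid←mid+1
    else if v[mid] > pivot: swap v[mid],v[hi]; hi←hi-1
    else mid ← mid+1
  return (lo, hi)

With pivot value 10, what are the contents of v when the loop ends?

lo=0 mid=0 hi=8
17>10: swap(0,8), hi=7 ⇒ [5, 14, 12, 10, 9, 8, 7, 6, 17]
5<10: swap(0,0), lo=1 mid=1 ⇒ [5, 14, 12, 10, 9, 8, 7, 6, 17]
14>10: swap(1,7), hi=6 ⇒ [5, 6, 12, 10, 9, 8, 7, 14, 17]
6<10: swap(1,1), lo=2 mid=2 ⇒ [5, 6, 12, 10, 9, 8, 7, 14, 17]
12>10: swap(2,6), hi=5 ⇒ [5, 6, 7, 10, 9, 8, 12, 14, 17]
7<10: swap(2,2), lo=3 mid=3 ⇒ [5, 6, 7, 10, 9, 8, 12, 14, 17]
10=10: mid=4
9<10: swap(3,4), lo=4 mid=5 ⇒ [5, 6, 7, 9, 10, 8, 12, 14, 17]
8<10: swap(4,5), lo=5 mid=6 ⇒ [5, 6, 7, 9, 8, 10, 12, 14, 17]
done. lo=5 hi=5; v=[5, 6, 7, 9, 8, 10, 12, 14, 17]

[5, 6, 7, 9, 8, 10, 12, 14, 17]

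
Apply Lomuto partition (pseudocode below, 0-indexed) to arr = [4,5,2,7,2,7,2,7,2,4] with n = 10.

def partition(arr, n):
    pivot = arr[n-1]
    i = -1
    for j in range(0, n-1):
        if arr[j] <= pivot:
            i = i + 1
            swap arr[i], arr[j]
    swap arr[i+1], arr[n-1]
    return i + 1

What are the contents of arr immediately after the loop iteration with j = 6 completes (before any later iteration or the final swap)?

pivot = arr[9] = 4; i = -1
j=0: arr[0]=4 ≤ 4 → i=0, swap arr[0],arr[0] (no change) → [4,5,2,7,2,7,2,7,2,4]
j=1: arr[1]=5 > 4 → no swap
j=2: arr[2]=2 ≤ 4 → i=1, swap arr[1],arr[2] → [4,2,5,7,2,7,2,7,2,4]
j=3: arr[3]=7 > 4 → no swap
j=4: arr[4]=2 ≤ 4 → i=2, swap arr[2],arr[4] → [4,2,2,7,5,7,2,7,2,4]
j=5: arr[5]=7 > 4 → no swap
j=6: arr[6]=2 ≤ 4 → i=3, swap arr[3],arr[6] → [4,2,2,2,5,7,7,7,2,4]
(after j=6) arr = [4,2,2,2,5,7,7,7,2,4]

[4,2,2,2,5,7,7,7,2,4]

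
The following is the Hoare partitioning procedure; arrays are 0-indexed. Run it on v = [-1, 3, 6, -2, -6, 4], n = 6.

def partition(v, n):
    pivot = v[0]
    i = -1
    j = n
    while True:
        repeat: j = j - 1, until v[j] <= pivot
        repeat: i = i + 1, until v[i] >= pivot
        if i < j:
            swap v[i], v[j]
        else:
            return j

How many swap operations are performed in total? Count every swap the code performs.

pivot = v[0] = -1; i = -1, j = 6
j→4 (v[4]=-6≤-1), i→0 (v[0]=-1≥-1); i<j, swap → [-6, 3, 6, -2, -1, 4]
j→3 (v[3]=-2≤-1), i→1 (v[1]=3≥-1); i<j, swap → [-6, -2, 6, 3, -1, 4]
j→1, i→2; i≥j, return j=1. v = [-6, -2, 6, 3, -1, 4]

2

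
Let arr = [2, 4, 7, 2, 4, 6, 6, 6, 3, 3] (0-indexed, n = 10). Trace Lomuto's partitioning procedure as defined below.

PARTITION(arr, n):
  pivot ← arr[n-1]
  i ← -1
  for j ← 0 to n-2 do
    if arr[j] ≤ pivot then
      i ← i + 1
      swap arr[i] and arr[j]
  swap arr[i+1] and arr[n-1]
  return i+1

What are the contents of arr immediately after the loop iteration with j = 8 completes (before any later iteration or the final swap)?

pivot=3, i=-1
j=0: 2≤3, i=0, swap(0,0) ⇒ [2, 4, 7, 2, 4, 6, 6, 6, 3, 3]
j=1: 4>3, skip
j=2: 7>3, skip
j=3: 2≤3, i=1, swap(1,3) ⇒ [2, 2, 7, 4, 4, 6, 6, 6, 3, 3]
j=4: 4>3, skip
j=5: 6>3, skip
j=6: 6>3, skip
j=7: 6>3, skip
j=8: 3≤3, i=2, swap(2,8) ⇒ [2, 2, 3, 4, 4, 6, 6, 6, 7, 3]
(after j=8) arr = [2, 2, 3, 4, 4, 6, 6, 6, 7, 3]

[2, 2, 3, 4, 4, 6, 6, 6, 7, 3]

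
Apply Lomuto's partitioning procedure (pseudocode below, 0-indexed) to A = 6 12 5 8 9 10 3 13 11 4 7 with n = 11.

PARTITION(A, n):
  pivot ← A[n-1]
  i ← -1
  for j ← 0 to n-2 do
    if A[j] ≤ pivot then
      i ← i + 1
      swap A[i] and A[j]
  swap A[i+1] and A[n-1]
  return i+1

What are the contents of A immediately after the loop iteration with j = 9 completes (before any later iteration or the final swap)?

6 5 3 4 9 10 12 13 11 8 7

pivot = A[10] = 7; i = -1
j=0: A[0]=6 ≤ 7 → i=0, swap A[0],A[0] (no change) → 6 12 5 8 9 10 3 13 11 4 7
j=1: A[1]=12 > 7 → no swap
j=2: A[2]=5 ≤ 7 → i=1, swap A[1],A[2] → 6 5 12 8 9 10 3 13 11 4 7
j=3: A[3]=8 > 7 → no swap
j=4: A[4]=9 > 7 → no swap
j=5: A[5]=10 > 7 → no swap
j=6: A[6]=3 ≤ 7 → i=2, swap A[2],A[6] → 6 5 3 8 9 10 12 13 11 4 7
j=7: A[7]=13 > 7 → no swap
j=8: A[8]=11 > 7 → no swap
j=9: A[9]=4 ≤ 7 → i=3, swap A[3],A[9] → 6 5 3 4 9 10 12 13 11 8 7
(after j=9) A = 6 5 3 4 9 10 12 13 11 8 7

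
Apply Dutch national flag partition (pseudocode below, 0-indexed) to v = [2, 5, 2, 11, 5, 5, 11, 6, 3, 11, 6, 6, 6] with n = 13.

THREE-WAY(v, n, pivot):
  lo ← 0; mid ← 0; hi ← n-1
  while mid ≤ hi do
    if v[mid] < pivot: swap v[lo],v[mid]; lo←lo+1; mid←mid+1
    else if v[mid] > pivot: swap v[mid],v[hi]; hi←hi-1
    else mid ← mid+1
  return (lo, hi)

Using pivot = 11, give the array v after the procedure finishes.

pivot = 11; lo=0, mid=0, hi=12
v[mid]=2<11: swap v[0],v[0]; lo=1,mid=1 → [2, 5, 2, 11, 5, 5, 11, 6, 3, 11, 6, 6, 6]
v[mid]=5<11: swap v[1],v[1]; lo=2,mid=2 → [2, 5, 2, 11, 5, 5, 11, 6, 3, 11, 6, 6, 6]
v[mid]=2<11: swap v[2],v[2]; lo=3,mid=3 → [2, 5, 2, 11, 5, 5, 11, 6, 3, 11, 6, 6, 6]
v[mid]=11=11: mid=4
v[mid]=5<11: swap v[3],v[4]; lo=4,mid=5 → [2, 5, 2, 5, 11, 5, 11, 6, 3, 11, 6, 6, 6]
v[mid]=5<11: swap v[4],v[5]; lo=5,mid=6 → [2, 5, 2, 5, 5, 11, 11, 6, 3, 11, 6, 6, 6]
v[mid]=11=11: mid=7
v[mid]=6<11: swap v[5],v[7]; lo=6,mid=8 → [2, 5, 2, 5, 5, 6, 11, 11, 3, 11, 6, 6, 6]
v[mid]=3<11: swap v[6],v[8]; lo=7,mid=9 → [2, 5, 2, 5, 5, 6, 3, 11, 11, 11, 6, 6, 6]
v[mid]=11=11: mid=10
v[mid]=6<11: swap v[7],v[10]; lo=8,mid=11 → [2, 5, 2, 5, 5, 6, 3, 6, 11, 11, 11, 6, 6]
v[mid]=6<11: swap v[8],v[11]; lo=9,mid=12 → [2, 5, 2, 5, 5, 6, 3, 6, 6, 11, 11, 11, 6]
v[mid]=6<11: swap v[9],v[12]; lo=10,mid=13 → [2, 5, 2, 5, 5, 6, 3, 6, 6, 6, 11, 11, 11]
end: lo=10, hi=12; v = [2, 5, 2, 5, 5, 6, 3, 6, 6, 6, 11, 11, 11]

[2, 5, 2, 5, 5, 6, 3, 6, 6, 6, 11, 11, 11]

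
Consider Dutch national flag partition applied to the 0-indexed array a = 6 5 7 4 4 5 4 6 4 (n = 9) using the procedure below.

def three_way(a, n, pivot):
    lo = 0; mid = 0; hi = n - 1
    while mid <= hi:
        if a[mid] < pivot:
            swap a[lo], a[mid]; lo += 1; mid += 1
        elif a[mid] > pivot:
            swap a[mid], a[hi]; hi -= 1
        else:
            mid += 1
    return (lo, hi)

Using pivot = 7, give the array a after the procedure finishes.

pivot = 7; lo=0, mid=0, hi=8
a[mid]=6<7: swap a[0],a[0]; lo=1,mid=1 → 6 5 7 4 4 5 4 6 4
a[mid]=5<7: swap a[1],a[1]; lo=2,mid=2 → 6 5 7 4 4 5 4 6 4
a[mid]=7=7: mid=3
a[mid]=4<7: swap a[2],a[3]; lo=3,mid=4 → 6 5 4 7 4 5 4 6 4
a[mid]=4<7: swap a[3],a[4]; lo=4,mid=5 → 6 5 4 4 7 5 4 6 4
a[mid]=5<7: swap a[4],a[5]; lo=5,mid=6 → 6 5 4 4 5 7 4 6 4
a[mid]=4<7: swap a[5],a[6]; lo=6,mid=7 → 6 5 4 4 5 4 7 6 4
a[mid]=6<7: swap a[6],a[7]; lo=7,mid=8 → 6 5 4 4 5 4 6 7 4
a[mid]=4<7: swap a[7],a[8]; lo=8,mid=9 → 6 5 4 4 5 4 6 4 7
end: lo=8, hi=8; a = 6 5 4 4 5 4 6 4 7

6 5 4 4 5 4 6 4 7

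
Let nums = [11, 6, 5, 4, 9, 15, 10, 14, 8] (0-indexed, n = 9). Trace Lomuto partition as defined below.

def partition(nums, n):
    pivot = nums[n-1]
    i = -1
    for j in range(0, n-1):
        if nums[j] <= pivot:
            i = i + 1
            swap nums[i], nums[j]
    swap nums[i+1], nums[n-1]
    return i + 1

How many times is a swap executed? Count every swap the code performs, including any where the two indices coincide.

4

pivot=8, i=-1
j=0: 11>8, skip
j=1: 6≤8, i=0, swap(0,1) ⇒ [6, 11, 5, 4, 9, 15, 10, 14, 8]
j=2: 5≤8, i=1, swap(1,2) ⇒ [6, 5, 11, 4, 9, 15, 10, 14, 8]
j=3: 4≤8, i=2, swap(2,3) ⇒ [6, 5, 4, 11, 9, 15, 10, 14, 8]
j=4: 9>8, skip
j=5: 15>8, skip
j=6: 10>8, skip
j=7: 14>8, skip
swap(3,8) ⇒ [6, 5, 4, 8, 9, 15, 10, 14, 11]; return 3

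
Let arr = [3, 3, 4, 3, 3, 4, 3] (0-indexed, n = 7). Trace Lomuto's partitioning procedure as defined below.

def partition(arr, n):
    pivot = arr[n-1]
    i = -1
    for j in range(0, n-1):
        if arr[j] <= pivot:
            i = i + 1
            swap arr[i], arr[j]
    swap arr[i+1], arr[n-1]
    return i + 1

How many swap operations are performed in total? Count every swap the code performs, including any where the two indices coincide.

pivot = arr[6] = 3; i = -1
j=0: arr[0]=3 ≤ 3 → i=0, swap arr[0],arr[0] (no change) → [3, 3, 4, 3, 3, 4, 3]
j=1: arr[1]=3 ≤ 3 → i=1, swap arr[1],arr[1] (no change) → [3, 3, 4, 3, 3, 4, 3]
j=2: arr[2]=4 > 3 → no swap
j=3: arr[3]=3 ≤ 3 → i=2, swap arr[2],arr[3] → [3, 3, 3, 4, 3, 4, 3]
j=4: arr[4]=3 ≤ 3 → i=3, swap arr[3],arr[4] → [3, 3, 3, 3, 4, 4, 3]
j=5: arr[5]=4 > 3 → no swap
final swap arr[4],arr[6] → [3, 3, 3, 3, 3, 4, 4]; return 4

5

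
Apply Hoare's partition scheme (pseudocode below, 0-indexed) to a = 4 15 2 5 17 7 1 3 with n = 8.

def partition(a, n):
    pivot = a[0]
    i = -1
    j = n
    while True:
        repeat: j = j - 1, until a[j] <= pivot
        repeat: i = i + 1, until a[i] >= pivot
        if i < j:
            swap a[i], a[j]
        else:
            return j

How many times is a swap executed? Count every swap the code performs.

pivot = a[0] = 4; i = -1, j = 8
j→7 (a[7]=3≤4), i→0 (a[0]=4≥4); i<j, swap → 3 15 2 5 17 7 1 4
j→6 (a[6]=1≤4), i→1 (a[1]=15≥4); i<j, swap → 3 1 2 5 17 7 15 4
j→2, i→3; i≥j, return j=2. a = 3 1 2 5 17 7 15 4

2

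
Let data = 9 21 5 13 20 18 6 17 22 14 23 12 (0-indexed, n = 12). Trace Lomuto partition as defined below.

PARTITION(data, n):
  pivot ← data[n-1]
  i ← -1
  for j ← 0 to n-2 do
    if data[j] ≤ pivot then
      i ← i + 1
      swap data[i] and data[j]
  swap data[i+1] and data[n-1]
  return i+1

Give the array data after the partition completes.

pivot=12, i=-1
j=0: 9≤12, i=0, swap(0,0) ⇒ 9 21 5 13 20 18 6 17 22 14 23 12
j=1: 21>12, skip
j=2: 5≤12, i=1, swap(1,2) ⇒ 9 5 21 13 20 18 6 17 22 14 23 12
j=3: 13>12, skip
j=4: 20>12, skip
j=5: 18>12, skip
j=6: 6≤12, i=2, swap(2,6) ⇒ 9 5 6 13 20 18 21 17 22 14 23 12
j=7: 17>12, skip
j=8: 22>12, skip
j=9: 14>12, skip
j=10: 23>12, skip
swap(3,11) ⇒ 9 5 6 12 20 18 21 17 22 14 23 13; return 3

9 5 6 12 20 18 21 17 22 14 23 13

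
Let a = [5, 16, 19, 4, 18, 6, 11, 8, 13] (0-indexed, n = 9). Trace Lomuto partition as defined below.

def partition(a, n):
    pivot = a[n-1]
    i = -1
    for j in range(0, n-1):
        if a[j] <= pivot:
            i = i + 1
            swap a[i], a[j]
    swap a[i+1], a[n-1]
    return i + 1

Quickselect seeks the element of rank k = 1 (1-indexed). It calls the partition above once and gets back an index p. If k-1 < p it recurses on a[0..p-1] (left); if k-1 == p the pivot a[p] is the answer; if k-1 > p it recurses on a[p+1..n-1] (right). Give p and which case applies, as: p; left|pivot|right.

pivot=13, i=-1
j=0: 5≤13, i=0, swap(0,0) ⇒ [5, 16, 19, 4, 18, 6, 11, 8, 13]
j=1: 16>13, skip
j=2: 19>13, skip
j=3: 4≤13, i=1, swap(1,3) ⇒ [5, 4, 19, 16, 18, 6, 11, 8, 13]
j=4: 18>13, skip
j=5: 6≤13, i=2, swap(2,5) ⇒ [5, 4, 6, 16, 18, 19, 11, 8, 13]
j=6: 11≤13, i=3, swap(3,6) ⇒ [5, 4, 6, 11, 18, 19, 16, 8, 13]
j=7: 8≤13, i=4, swap(4,7) ⇒ [5, 4, 6, 11, 8, 19, 16, 18, 13]
swap(5,8) ⇒ [5, 4, 6, 11, 8, 13, 16, 18, 19]; return 5
p = 5; k-1 = 0 < 5 ⇒ left

5; left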